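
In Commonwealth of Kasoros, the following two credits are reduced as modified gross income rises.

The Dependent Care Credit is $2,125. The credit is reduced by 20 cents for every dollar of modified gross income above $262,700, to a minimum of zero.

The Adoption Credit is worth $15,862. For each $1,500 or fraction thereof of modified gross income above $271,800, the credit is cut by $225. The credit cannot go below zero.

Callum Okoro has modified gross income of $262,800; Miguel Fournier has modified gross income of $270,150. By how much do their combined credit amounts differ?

Callum ($262,800): Dependent Care Credit: 20% of the $100 excess over $262,700 is $20; credit = $2,125 − $20 = $2,105. Adoption Credit: $262,800 is at or below the $271,800 threshold, so the full $15,862 applies. total $2,105 + $15,862 = $17,967
Miguel ($270,150): Dependent Care Credit: 20% of the $7,450 excess over $262,700 is $1,490; credit = $2,125 − $1,490 = $635. Adoption Credit: $270,150 is at or below the $271,800 threshold, so the full $15,862 applies. total $635 + $15,862 = $16,497
Difference: |$17,967 − $16,497| = $1,470.

$1,470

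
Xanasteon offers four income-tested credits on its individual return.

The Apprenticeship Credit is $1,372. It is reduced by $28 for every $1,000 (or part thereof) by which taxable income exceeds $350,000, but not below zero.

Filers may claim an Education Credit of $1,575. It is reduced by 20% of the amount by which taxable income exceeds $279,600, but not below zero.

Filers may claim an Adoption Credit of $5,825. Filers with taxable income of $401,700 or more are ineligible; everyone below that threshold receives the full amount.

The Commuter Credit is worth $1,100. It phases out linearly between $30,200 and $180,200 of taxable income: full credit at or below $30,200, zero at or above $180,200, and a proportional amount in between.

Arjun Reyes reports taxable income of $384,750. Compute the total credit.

$6,217

Apprenticeship Credit: income exceeds $350,000 by $34,750, which is 35 full-or-partial $1,000 increments; reduction = 35 × $28 = $980, leaving $392.
Education Credit: 20% of the $105,150 excess over $279,600 is $21,030 ≥ base, so the credit is $0.
Adoption Credit: $384,750 is below the $401,700 cutoff, so the full $5,825 applies.
Commuter Credit: $384,750 is at or above $180,200, so the credit is $0.
Total: $392 + $0 + $5,825 + $0 = $6,217.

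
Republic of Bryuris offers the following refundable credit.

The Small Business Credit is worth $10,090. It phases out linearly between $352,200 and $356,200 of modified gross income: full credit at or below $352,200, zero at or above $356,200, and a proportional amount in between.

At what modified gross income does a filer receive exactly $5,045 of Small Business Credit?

$354,200

$5,045 is 5,045/10,090 of the full $10,090, so 5,045/10,090 of the $4,000 range has been used: income = $352,200 + $4,000 × 5,045/10,090 = $354,200.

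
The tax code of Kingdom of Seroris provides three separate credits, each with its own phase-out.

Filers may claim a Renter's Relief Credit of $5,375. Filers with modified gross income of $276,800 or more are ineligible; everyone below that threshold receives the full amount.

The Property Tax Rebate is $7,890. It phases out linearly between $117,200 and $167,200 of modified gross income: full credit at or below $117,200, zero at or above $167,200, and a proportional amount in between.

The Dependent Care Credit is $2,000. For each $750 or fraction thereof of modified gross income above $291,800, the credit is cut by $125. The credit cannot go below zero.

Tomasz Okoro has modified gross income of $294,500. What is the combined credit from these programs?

Renter's Relief Credit: $294,500 meets or exceeds the $276,800 cutoff, so the credit is $0.
Property Tax Rebate: $294,500 is at or above $167,200, so the credit is $0.
Dependent Care Credit: income exceeds $291,800 by $2,700, which is 4 full-or-partial $750 increments; reduction = 4 × $125 = $500, leaving $1,500.
Total: $0 + $0 + $1,500 = $1,500.

$1,500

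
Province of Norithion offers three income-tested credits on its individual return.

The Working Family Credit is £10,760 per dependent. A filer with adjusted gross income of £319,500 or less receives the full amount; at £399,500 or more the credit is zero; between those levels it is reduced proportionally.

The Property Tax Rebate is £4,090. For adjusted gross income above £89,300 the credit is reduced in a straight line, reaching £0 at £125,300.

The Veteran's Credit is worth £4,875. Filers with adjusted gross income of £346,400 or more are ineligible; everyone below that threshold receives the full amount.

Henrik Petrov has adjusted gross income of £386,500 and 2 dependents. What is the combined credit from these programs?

Working Family Credit: base = 2 × £10,760 = £21,520. £386,500 is £67,000 into a £80,000 phase-out range, leaving 13,000/80,000 of the credit: £21,520 × 13,000/80,000 = £3,497.
Property Tax Rebate: £386,500 is at or above £125,300, so the credit is £0.
Veteran's Credit: £386,500 meets or exceeds the £346,400 cutoff, so the credit is £0.
Total: £3,497 + £0 + £0 = £3,497.

£3,497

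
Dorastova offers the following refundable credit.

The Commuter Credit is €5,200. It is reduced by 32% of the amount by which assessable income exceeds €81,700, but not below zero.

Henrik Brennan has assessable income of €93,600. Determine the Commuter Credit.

€1,392

Commuter Credit: 32% of the €11,900 excess over €81,700 is €3,808; credit = €5,200 − €3,808 = €1,392.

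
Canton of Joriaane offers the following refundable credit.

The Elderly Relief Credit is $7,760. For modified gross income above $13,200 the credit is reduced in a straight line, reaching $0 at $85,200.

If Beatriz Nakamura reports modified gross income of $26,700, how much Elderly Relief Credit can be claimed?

Elderly Relief Credit: $26,700 is $13,500 into a $72,000 phase-out range, leaving 58,500/72,000 of the credit: $7,760 × 58,500/72,000 = $6,305.

$6,305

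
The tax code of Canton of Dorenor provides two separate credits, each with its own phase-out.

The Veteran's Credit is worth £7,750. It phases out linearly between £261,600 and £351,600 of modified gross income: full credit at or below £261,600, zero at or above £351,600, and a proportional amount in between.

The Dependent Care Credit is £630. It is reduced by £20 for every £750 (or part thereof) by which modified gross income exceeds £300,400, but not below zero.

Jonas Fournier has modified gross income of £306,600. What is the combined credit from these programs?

Veteran's Credit: £306,600 is £45,000 into a £90,000 phase-out range, leaving 45,000/90,000 of the credit: £7,750 × 45,000/90,000 = £3,875.
Dependent Care Credit: income exceeds £300,400 by £6,200, which is 9 full-or-partial £750 increments; reduction = 9 × £20 = £180, leaving £450.
Total: £3,875 + £450 = £4,325.

£4,325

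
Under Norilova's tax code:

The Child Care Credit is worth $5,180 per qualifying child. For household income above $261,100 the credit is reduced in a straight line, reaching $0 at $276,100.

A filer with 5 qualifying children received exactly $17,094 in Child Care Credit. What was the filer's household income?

Full credit = 5 × $5,180 = $25,900.
$17,094 is 17,094/25,900 of the full $25,900, so 8,806/25,900 of the $15,000 range has been used: income = $261,100 + $15,000 × 8,806/25,900 = $266,200.

$266,200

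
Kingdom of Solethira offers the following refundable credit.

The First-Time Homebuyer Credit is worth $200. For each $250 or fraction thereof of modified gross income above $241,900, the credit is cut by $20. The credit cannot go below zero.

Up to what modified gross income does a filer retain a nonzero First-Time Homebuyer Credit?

After 9 increments the reduction is 9 × $20 = $180, leaving $20; one more increment wipes it out. Increment 9 ends at excess 9 × $250 = $2,250, so the highest qualifying income is $241,900 + $2,250 = $244,150.

$244,150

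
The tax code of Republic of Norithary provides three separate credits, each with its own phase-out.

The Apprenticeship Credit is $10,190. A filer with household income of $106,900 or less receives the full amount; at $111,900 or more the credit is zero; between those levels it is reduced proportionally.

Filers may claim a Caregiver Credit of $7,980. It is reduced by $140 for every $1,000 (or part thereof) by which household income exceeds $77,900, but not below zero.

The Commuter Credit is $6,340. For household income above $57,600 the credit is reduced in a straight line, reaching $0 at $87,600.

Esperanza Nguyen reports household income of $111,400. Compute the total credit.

Apprenticeship Credit: $111,400 is $4,500 into a $5,000 phase-out range, leaving 500/5,000 of the credit: $10,190 × 500/5,000 = $1,019.
Caregiver Credit: income exceeds $77,900 by $33,500, which is 34 full-or-partial $1,000 increments; reduction = 34 × $140 = $4,760, leaving $3,220.
Commuter Credit: $111,400 is at or above $87,600, so the credit is $0.
Total: $1,019 + $3,220 + $0 = $4,239.

$4,239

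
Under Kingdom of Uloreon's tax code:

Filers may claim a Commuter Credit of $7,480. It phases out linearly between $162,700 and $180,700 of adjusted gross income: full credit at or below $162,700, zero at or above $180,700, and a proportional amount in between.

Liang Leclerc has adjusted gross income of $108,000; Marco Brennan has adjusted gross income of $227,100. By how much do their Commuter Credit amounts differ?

$7,480

Liang ($108,000): Commuter Credit: $108,000 is at or below the $162,700 threshold, so the full $7,480 applies.
Marco ($227,100): Commuter Credit: $227,100 is at or above $180,700, so the credit is $0.
Difference: |$7,480 − $0| = $7,480.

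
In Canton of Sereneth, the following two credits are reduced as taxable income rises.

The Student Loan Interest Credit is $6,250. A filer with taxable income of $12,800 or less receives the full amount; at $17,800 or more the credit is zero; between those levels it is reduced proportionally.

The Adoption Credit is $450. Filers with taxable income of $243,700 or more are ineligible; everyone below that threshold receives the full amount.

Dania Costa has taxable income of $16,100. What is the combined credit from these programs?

Student Loan Interest Credit: $16,100 is $3,300 into a $5,000 phase-out range, leaving 1,700/5,000 of the credit: $6,250 × 1,700/5,000 = $2,125.
Adoption Credit: $16,100 is below the $243,700 cutoff, so the full $450 applies.
Total: $2,125 + $450 = $2,575.

$2,575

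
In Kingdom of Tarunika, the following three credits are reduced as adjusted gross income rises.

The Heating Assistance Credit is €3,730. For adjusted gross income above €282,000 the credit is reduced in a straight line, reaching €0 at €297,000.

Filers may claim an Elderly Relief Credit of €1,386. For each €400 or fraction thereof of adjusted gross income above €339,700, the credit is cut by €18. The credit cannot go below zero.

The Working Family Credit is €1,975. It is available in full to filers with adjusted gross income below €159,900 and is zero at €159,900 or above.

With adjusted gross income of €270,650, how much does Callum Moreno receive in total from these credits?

Heating Assistance Credit: €270,650 is at or below the €282,000 threshold, so the full €3,730 applies.
Elderly Relief Credit: €270,650 is at or below the €339,700 threshold, so the full €1,386 applies.
Working Family Credit: €270,650 meets or exceeds the €159,900 cutoff, so the credit is €0.
Total: €3,730 + €1,386 + €0 = €5,116.

€5,116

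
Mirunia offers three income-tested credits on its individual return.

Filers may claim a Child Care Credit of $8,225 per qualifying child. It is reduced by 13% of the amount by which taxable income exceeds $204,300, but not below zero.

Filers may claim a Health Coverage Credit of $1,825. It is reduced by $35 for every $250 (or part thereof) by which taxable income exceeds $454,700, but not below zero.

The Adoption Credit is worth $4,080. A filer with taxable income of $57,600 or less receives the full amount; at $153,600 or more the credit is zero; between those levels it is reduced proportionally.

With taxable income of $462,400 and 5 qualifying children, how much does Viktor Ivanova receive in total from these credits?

$8,312

Child Care Credit: base = 5 × $8,225 = $41,125. 13% of the $258,100 excess over $204,300 is $33,553; credit = $41,125 − $33,553 = $7,572.
Health Coverage Credit: income exceeds $454,700 by $7,700, which is 31 full-or-partial $250 increments; reduction = 31 × $35 = $1,085, leaving $740.
Adoption Credit: $462,400 is at or above $153,600, so the credit is $0.
Total: $7,572 + $740 + $0 = $8,312.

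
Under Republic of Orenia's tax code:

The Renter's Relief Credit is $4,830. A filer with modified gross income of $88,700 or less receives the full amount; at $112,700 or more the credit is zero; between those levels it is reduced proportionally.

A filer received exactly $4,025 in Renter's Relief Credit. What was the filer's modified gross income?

$4,025 is 4,025/4,830 of the full $4,830, so 805/4,830 of the $24,000 range has been used: income = $88,700 + $24,000 × 805/4,830 = $92,700.

$92,700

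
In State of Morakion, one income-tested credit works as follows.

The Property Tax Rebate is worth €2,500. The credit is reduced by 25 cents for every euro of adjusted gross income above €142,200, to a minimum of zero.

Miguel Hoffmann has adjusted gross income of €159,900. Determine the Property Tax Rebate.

Property Tax Rebate: 25% of the €17,700 excess over €142,200 is €4,425 ≥ base, so the credit is €0.

€0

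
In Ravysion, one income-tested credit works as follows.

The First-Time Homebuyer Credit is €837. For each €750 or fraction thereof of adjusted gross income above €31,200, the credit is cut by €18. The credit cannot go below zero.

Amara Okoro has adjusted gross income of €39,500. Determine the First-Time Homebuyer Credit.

First-Time Homebuyer Credit: income exceeds €31,200 by €8,300, which is 12 full-or-partial €750 increments; reduction = 12 × €18 = €216, leaving €621.

€621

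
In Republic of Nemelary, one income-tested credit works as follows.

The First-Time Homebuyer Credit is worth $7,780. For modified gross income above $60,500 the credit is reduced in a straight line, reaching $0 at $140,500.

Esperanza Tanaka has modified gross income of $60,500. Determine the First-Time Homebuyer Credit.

First-Time Homebuyer Credit: $60,500 is at or below the $60,500 threshold, so the full $7,780 applies.

$7,780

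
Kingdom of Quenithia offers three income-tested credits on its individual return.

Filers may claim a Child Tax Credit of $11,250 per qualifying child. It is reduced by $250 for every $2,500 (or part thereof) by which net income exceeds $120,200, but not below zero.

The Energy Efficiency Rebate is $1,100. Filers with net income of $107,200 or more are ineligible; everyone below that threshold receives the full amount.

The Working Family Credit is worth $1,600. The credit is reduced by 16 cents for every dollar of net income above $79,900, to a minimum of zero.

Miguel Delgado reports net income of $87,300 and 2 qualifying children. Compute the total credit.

Child Tax Credit: base = 2 × $11,250 = $22,500. $87,300 is at or below the $120,200 threshold, so the full $22,500 applies.
Energy Efficiency Rebate: $87,300 is below the $107,200 cutoff, so the full $1,100 applies.
Working Family Credit: 16% of the $7,400 excess over $79,900 is $1,184; credit = $1,600 − $1,184 = $416.
Total: $22,500 + $1,100 + $416 = $24,016.

$24,016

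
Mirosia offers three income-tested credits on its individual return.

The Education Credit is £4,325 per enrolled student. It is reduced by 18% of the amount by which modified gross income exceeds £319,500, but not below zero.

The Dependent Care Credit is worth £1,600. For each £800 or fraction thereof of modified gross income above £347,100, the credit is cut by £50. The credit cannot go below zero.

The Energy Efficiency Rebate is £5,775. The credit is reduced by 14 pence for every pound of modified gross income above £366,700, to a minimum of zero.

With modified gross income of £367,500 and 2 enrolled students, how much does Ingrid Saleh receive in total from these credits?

£5,973

Education Credit: base = 2 × £4,325 = £8,650. 18% of the £48,000 excess over £319,500 is £8,640; credit = £8,650 − £8,640 = £10.
Dependent Care Credit: income exceeds £347,100 by £20,400, which is 26 full-or-partial £800 increments; reduction = 26 × £50 = £1,300, leaving £300.
Energy Efficiency Rebate: 14% of the £800 excess over £366,700 is £112; credit = £5,775 − £112 = £5,663.
Total: £10 + £300 + £5,663 = £5,973.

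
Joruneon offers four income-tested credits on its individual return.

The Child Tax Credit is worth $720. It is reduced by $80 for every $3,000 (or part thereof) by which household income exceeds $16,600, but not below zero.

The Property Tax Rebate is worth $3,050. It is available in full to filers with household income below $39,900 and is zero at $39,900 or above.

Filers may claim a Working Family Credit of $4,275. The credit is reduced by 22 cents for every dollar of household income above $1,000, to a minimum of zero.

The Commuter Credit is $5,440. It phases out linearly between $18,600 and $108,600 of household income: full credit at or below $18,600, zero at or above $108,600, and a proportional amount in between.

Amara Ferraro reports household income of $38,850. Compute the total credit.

$7,346

Child Tax Credit: income exceeds $16,600 by $22,250, which is 8 full-or-partial $3,000 increments; reduction = 8 × $80 = $640, leaving $80.
Property Tax Rebate: $38,850 is below the $39,900 cutoff, so the full $3,050 applies.
Working Family Credit: 22% of the $37,850 excess over $1,000 is $8,327 ≥ base, so the credit is $0.
Commuter Credit: $38,850 is $20,250 into a $90,000 phase-out range, leaving 69,750/90,000 of the credit: $5,440 × 69,750/90,000 = $4,216.
Total: $80 + $3,050 + $0 + $4,216 = $7,346.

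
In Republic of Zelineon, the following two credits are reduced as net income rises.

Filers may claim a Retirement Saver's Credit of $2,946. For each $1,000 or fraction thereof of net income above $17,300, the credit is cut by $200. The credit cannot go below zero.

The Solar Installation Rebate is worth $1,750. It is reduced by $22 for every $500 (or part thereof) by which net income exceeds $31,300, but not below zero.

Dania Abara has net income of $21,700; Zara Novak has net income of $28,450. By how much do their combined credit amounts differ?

$1,400

Dania ($21,700): Retirement Saver's Credit: income exceeds $17,300 by $4,400, which is 5 full-or-partial $1,000 increments; reduction = 5 × $200 = $1,000, leaving $1,946. Solar Installation Rebate: $21,700 is at or below the $31,300 threshold, so the full $1,750 applies. total $1,946 + $1,750 = $3,696
Zara ($28,450): Retirement Saver's Credit: income exceeds $17,300 by $11,150, which is 12 full-or-partial $1,000 increments; reduction = 12 × $200 = $2,400, leaving $546. Solar Installation Rebate: $28,450 is at or below the $31,300 threshold, so the full $1,750 applies. total $546 + $1,750 = $2,296
Difference: |$3,696 − $2,296| = $1,400.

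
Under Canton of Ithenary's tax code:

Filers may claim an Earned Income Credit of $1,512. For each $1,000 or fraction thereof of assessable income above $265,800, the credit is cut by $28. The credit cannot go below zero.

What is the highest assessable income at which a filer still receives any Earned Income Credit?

$318,800

After 53 increments the reduction is 53 × $28 = $1,484, leaving $28; one more increment wipes it out. Increment 53 ends at excess 53 × $1,000 = $53,000, so the highest qualifying income is $265,800 + $53,000 = $318,800.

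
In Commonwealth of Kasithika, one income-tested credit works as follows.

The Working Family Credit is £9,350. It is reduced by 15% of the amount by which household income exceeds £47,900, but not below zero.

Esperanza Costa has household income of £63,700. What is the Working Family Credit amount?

Working Family Credit: 15% of the £15,800 excess over £47,900 is £2,370; credit = £9,350 − £2,370 = £6,980.

£6,980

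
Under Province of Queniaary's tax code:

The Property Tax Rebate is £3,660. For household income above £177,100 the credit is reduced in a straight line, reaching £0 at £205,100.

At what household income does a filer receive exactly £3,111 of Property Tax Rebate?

£181,300

£3,111 is 3,111/3,660 of the full £3,660, so 549/3,660 of the £28,000 range has been used: income = £177,100 + £28,000 × 549/3,660 = £181,300.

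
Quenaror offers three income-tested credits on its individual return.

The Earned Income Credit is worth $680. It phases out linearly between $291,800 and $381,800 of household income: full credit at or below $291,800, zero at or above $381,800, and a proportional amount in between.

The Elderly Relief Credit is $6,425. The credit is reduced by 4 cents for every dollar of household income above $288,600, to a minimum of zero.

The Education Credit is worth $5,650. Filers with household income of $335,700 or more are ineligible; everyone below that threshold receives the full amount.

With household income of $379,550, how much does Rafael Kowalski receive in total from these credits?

Earned Income Credit: $379,550 is $87,750 into a $90,000 phase-out range, leaving 2,250/90,000 of the credit: $680 × 2,250/90,000 = $17.
Elderly Relief Credit: 4% of the $90,950 excess over $288,600 is $3,638; credit = $6,425 − $3,638 = $2,787.
Education Credit: $379,550 meets or exceeds the $335,700 cutoff, so the credit is $0.
Total: $17 + $2,787 + $0 = $2,804.

$2,804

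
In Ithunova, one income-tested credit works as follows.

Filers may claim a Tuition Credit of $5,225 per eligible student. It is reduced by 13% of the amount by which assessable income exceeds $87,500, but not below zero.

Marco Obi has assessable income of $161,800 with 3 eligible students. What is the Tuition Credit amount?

Tuition Credit: base = 3 × $5,225 = $15,675. 13% of the $74,300 excess over $87,500 is $9,659; credit = $15,675 − $9,659 = $6,016.

$6,016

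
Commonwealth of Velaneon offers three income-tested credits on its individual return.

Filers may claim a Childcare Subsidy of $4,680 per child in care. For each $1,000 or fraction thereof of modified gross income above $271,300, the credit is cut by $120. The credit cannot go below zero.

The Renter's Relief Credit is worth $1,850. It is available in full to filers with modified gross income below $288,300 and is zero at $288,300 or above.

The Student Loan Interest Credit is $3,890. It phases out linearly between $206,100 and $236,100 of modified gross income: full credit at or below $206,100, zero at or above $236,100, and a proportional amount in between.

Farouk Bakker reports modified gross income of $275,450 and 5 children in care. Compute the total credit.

Childcare Subsidy: base = 5 × $4,680 = $23,400. income exceeds $271,300 by $4,150, which is 5 full-or-partial $1,000 increments; reduction = 5 × $120 = $600, leaving $22,800.
Renter's Relief Credit: $275,450 is below the $288,300 cutoff, so the full $1,850 applies.
Student Loan Interest Credit: $275,450 is at or above $236,100, so the credit is $0.
Total: $22,800 + $1,850 + $0 = $24,650.

$24,650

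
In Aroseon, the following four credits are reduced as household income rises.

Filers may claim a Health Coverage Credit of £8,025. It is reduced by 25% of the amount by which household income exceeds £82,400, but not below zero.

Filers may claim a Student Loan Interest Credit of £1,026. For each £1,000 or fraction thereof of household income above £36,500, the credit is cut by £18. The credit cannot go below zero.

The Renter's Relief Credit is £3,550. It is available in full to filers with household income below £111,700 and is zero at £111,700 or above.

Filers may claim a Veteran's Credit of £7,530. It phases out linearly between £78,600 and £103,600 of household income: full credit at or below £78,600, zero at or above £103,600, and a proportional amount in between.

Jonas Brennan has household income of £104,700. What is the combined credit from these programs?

£6,000

Health Coverage Credit: 25% of the £22,300 excess over £82,400 is £5,575; credit = £8,025 − £5,575 = £2,450.
Student Loan Interest Credit: income exceeds £36,500 by £68,200 → 69 increments × £18 = £1,242 ≥ base, so the credit is £0.
Renter's Relief Credit: £104,700 is below the £111,700 cutoff, so the full £3,550 applies.
Veteran's Credit: £104,700 is at or above £103,600, so the credit is £0.
Total: £2,450 + £0 + £3,550 + £0 = £6,000.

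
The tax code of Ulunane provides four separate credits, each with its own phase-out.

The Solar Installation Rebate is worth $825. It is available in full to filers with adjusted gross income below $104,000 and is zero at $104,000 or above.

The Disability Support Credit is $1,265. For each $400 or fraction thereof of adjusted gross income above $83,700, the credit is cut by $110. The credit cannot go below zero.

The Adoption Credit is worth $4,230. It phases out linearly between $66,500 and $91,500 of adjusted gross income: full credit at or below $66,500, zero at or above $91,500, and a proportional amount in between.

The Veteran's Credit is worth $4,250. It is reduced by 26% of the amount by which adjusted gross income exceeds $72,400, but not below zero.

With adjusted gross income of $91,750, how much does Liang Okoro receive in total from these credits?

$825

Solar Installation Rebate: $91,750 is below the $104,000 cutoff, so the full $825 applies.
Disability Support Credit: income exceeds $83,700 by $8,050 → 21 increments × $110 = $2,310 ≥ base, so the credit is $0.
Adoption Credit: $91,750 is at or above $91,500, so the credit is $0.
Veteran's Credit: 26% of the $19,350 excess over $72,400 is $5,031 ≥ base, so the credit is $0.
Total: $825 + $0 + $0 + $0 = $825.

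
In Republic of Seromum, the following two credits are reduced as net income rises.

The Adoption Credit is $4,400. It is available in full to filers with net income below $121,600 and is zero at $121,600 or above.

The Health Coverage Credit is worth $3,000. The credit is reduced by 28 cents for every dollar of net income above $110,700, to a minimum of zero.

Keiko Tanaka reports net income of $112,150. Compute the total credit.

Adoption Credit: $112,150 is below the $121,600 cutoff, so the full $4,400 applies.
Health Coverage Credit: 28% of the $1,450 excess over $110,700 is $406; credit = $3,000 − $406 = $2,594.
Total: $4,400 + $2,594 = $6,994.

$6,994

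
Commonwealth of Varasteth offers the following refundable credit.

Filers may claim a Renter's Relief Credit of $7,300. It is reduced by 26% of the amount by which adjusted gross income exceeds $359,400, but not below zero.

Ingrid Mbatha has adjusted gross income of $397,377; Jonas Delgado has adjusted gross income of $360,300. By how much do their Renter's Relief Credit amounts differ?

Ingrid ($397,377): Renter's Relief Credit: 26% of the $37,977 excess over $359,400 is $9,874.02 ≥ base, so the credit is $0.
Jonas ($360,300): Renter's Relief Credit: 26% of the $900 excess over $359,400 is $234; credit = $7,300 − $234 = $7,066.
Difference: |$0 − $7,066| = $7,066.

$7,066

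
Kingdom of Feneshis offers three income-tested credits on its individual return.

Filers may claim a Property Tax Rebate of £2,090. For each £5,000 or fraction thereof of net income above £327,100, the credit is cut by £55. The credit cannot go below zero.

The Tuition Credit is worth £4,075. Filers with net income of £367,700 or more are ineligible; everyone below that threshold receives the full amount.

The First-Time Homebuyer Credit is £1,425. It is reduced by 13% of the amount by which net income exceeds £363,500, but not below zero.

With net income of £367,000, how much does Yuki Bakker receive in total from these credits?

£6,695

Property Tax Rebate: income exceeds £327,100 by £39,900, which is 8 full-or-partial £5,000 increments; reduction = 8 × £55 = £440, leaving £1,650.
Tuition Credit: £367,000 is below the £367,700 cutoff, so the full £4,075 applies.
First-Time Homebuyer Credit: 13% of the £3,500 excess over £363,500 is £455; credit = £1,425 − £455 = £970.
Total: £1,650 + £4,075 + £970 = £6,695.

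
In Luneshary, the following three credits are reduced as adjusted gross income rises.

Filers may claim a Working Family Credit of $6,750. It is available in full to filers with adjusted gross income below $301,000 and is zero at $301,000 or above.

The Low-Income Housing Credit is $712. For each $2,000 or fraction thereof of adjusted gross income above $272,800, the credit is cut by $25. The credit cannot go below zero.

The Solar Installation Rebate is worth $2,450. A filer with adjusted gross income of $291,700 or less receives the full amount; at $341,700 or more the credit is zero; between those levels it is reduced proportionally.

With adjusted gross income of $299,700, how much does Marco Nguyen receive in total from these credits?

Working Family Credit: $299,700 is below the $301,000 cutoff, so the full $6,750 applies.
Low-Income Housing Credit: income exceeds $272,800 by $26,900, which is 14 full-or-partial $2,000 increments; reduction = 14 × $25 = $350, leaving $362.
Solar Installation Rebate: $299,700 is $8,000 into a $50,000 phase-out range, leaving 42,000/50,000 of the credit: $2,450 × 42,000/50,000 = $2,058.
Total: $6,750 + $362 + $2,058 = $9,170.

$9,170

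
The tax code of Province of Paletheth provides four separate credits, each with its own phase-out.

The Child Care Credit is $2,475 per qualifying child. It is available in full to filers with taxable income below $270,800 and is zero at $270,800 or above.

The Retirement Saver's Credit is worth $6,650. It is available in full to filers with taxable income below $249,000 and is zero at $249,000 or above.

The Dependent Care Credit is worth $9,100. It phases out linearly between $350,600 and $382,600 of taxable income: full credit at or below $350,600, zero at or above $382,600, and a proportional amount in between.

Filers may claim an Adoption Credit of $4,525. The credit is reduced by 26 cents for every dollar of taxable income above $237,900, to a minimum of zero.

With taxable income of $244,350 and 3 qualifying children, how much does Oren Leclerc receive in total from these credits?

$26,023

Child Care Credit: base = 3 × $2,475 = $7,425. $244,350 is below the $270,800 cutoff, so the full $7,425 applies.
Retirement Saver's Credit: $244,350 is below the $249,000 cutoff, so the full $6,650 applies.
Dependent Care Credit: $244,350 is at or below the $350,600 threshold, so the full $9,100 applies.
Adoption Credit: 26% of the $6,450 excess over $237,900 is $1,677; credit = $4,525 − $1,677 = $2,848.
Total: $7,425 + $6,650 + $9,100 + $2,848 = $26,023.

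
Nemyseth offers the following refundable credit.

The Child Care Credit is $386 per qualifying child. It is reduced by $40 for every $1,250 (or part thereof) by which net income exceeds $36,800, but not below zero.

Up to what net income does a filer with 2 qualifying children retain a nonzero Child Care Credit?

$60,550

Full credit = 2 × $386 = $772.
After 19 increments the reduction is 19 × $40 = $760, leaving $12; one more increment wipes it out. Increment 19 ends at excess 19 × $1,250 = $23,750, so the highest qualifying income is $36,800 + $23,750 = $60,550.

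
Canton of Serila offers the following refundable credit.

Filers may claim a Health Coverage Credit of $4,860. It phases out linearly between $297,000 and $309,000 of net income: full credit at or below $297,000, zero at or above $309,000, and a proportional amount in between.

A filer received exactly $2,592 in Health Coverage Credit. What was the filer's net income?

$302,600

$2,592 is 2,592/4,860 of the full $4,860, so 2,268/4,860 of the $12,000 range has been used: income = $297,000 + $12,000 × 2,268/4,860 = $302,600.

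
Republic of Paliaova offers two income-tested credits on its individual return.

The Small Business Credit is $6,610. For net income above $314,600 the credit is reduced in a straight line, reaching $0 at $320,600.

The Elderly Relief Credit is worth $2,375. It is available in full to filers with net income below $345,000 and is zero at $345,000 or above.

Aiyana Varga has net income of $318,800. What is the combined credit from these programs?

Small Business Credit: $318,800 is $4,200 into a $6,000 phase-out range, leaving 1,800/6,000 of the credit: $6,610 × 1,800/6,000 = $1,983.
Elderly Relief Credit: $318,800 is below the $345,000 cutoff, so the full $2,375 applies.
Total: $1,983 + $2,375 = $4,358.

$4,358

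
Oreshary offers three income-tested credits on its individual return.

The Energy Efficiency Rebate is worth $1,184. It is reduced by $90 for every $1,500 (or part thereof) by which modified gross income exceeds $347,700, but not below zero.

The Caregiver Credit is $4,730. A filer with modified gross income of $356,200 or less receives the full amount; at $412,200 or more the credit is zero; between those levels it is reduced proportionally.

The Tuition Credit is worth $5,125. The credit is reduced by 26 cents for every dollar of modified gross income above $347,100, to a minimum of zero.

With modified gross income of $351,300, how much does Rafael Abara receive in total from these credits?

Energy Efficiency Rebate: income exceeds $347,700 by $3,600, which is 3 full-or-partial $1,500 increments; reduction = 3 × $90 = $270, leaving $914.
Caregiver Credit: $351,300 is at or below the $356,200 threshold, so the full $4,730 applies.
Tuition Credit: 26% of the $4,200 excess over $347,100 is $1,092; credit = $5,125 − $1,092 = $4,033.
Total: $914 + $4,730 + $4,033 = $9,677.

$9,677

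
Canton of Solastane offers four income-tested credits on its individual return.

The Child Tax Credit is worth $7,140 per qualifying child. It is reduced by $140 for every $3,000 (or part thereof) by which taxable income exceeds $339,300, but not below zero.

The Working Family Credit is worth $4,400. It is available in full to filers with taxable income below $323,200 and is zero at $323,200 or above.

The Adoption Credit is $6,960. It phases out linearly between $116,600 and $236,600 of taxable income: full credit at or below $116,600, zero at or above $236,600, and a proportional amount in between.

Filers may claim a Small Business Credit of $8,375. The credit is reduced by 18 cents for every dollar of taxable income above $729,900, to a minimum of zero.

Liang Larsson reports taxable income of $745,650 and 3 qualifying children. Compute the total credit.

Child Tax Credit: base = 3 × $7,140 = $21,420. income exceeds $339,300 by $406,350, which is 136 full-or-partial $3,000 increments; reduction = 136 × $140 = $19,040, leaving $2,380.
Working Family Credit: $745,650 meets or exceeds the $323,200 cutoff, so the credit is $0.
Adoption Credit: $745,650 is at or above $236,600, so the credit is $0.
Small Business Credit: 18% of the $15,750 excess over $729,900 is $2,835; credit = $8,375 − $2,835 = $5,540.
Total: $2,380 + $0 + $0 + $5,540 = $7,920.

$7,920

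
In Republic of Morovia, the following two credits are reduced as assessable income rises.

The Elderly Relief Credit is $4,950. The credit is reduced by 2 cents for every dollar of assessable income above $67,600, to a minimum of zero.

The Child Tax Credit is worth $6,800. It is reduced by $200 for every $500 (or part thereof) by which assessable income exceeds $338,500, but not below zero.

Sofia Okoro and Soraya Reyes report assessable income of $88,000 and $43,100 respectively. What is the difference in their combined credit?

$408

Sofia ($88,000): Elderly Relief Credit: 2% of the $20,400 excess over $67,600 is $408; credit = $4,950 − $408 = $4,542. Child Tax Credit: $88,000 is at or below the $338,500 threshold, so the full $6,800 applies. total $4,542 + $6,800 = $11,342
Soraya ($43,100): Elderly Relief Credit: $43,100 is at or below the $67,600 threshold, so the full $4,950 applies. Child Tax Credit: $43,100 is at or below the $338,500 threshold, so the full $6,800 applies. total $4,950 + $6,800 = $11,750
Difference: |$11,342 − $11,750| = $408.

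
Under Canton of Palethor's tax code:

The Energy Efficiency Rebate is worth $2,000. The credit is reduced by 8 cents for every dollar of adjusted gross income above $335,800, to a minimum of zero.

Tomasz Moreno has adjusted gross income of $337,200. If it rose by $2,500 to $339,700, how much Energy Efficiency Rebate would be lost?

$200

At $337,200 — 8% of the $1,400 excess over $335,800 is $112; credit = $2,000 − $112 = $1,888.
At $339,700 — 8% of the $3,900 excess over $335,800 is $312; credit = $2,000 − $312 = $1,688.
Lost: $1,888 − $1,688 = $200.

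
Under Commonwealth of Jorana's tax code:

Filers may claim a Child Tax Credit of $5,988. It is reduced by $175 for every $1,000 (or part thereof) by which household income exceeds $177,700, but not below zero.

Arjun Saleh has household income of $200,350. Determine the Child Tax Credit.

$1,963

Child Tax Credit: income exceeds $177,700 by $22,650, which is 23 full-or-partial $1,000 increments; reduction = 23 × $175 = $4,025, leaving $1,963.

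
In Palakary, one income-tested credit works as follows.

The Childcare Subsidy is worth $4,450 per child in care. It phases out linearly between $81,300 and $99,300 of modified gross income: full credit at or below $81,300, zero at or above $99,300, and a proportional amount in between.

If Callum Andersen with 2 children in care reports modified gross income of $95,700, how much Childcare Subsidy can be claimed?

$1,780

Childcare Subsidy: base = 2 × $4,450 = $8,900. $95,700 is $14,400 into a $18,000 phase-out range, leaving 3,600/18,000 of the credit: $8,900 × 3,600/18,000 = $1,780.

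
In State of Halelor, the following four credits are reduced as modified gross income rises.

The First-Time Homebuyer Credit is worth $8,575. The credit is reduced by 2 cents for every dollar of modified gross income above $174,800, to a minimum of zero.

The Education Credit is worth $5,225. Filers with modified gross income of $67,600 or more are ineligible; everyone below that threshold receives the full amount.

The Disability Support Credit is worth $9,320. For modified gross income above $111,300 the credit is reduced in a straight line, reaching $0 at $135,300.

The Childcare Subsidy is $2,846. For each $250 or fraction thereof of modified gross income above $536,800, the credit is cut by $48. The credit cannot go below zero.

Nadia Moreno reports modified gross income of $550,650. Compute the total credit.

$1,216

First-Time Homebuyer Credit: 2% of the $375,850 excess over $174,800 is $7,517; credit = $8,575 − $7,517 = $1,058.
Education Credit: $550,650 meets or exceeds the $67,600 cutoff, so the credit is $0.
Disability Support Credit: $550,650 is at or above $135,300, so the credit is $0.
Childcare Subsidy: income exceeds $536,800 by $13,850, which is 56 full-or-partial $250 increments; reduction = 56 × $48 = $2,688, leaving $158.
Total: $1,058 + $0 + $0 + $158 = $1,216.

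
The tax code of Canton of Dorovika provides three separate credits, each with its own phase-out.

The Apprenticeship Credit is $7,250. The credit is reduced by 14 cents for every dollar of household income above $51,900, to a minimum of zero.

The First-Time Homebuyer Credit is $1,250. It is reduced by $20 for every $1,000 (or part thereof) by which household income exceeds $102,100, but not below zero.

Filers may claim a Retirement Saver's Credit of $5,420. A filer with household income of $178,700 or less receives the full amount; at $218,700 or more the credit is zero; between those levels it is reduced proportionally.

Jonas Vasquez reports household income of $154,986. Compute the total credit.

$5,610

Apprenticeship Credit: 14% of the $103,086 excess over $51,900 is $14,432.04 ≥ base, so the credit is $0.
First-Time Homebuyer Credit: income exceeds $102,100 by $52,886, which is 53 full-or-partial $1,000 increments; reduction = 53 × $20 = $1,060, leaving $190.
Retirement Saver's Credit: $154,986 is at or below the $178,700 threshold, so the full $5,420 applies.
Total: $0 + $190 + $5,420 = $5,610.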